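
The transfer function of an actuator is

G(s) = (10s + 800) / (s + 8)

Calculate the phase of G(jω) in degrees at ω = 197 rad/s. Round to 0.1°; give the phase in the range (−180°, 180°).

-19.8°

Substitute s = j197:
Numerator: 10(j197) + 800 = 800 + j1970
Denominator: (j197) + 8 = 8 + j197
|N| = √(800² + 1970²) ≈ 2126.2, ∠N ≈ 67.90°
|D| = √(8² + 197²) ≈ 197.16, ∠D ≈ 87.67°
∠G = 67.90° − 87.67° = -19.77°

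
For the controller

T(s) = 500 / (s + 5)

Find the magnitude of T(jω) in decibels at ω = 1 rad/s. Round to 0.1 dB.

39.8 dB

At s = jω = j1:
pole (s+5): 5 + j1 → |·| = √(5²+1²) = √26 ≈ 5.099, ∠ = arctan(1/5) ≈ 11.31°
|T| = 500 / 5.099 ≈ 98.058
Gain = 20 log₁₀(98.058) ≈ 39.83 dB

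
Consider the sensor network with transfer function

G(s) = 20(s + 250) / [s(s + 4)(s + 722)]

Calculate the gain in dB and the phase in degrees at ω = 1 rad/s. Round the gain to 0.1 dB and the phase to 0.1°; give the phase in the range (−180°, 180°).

4.5 dB, -103.9°

At s = jω = j1:
zero (s+250): 250 + j1 → |·| = √(250²+1²) = √62501 ≈ 250, ∠ = arctan(1/250) ≈ 0.23°
pole (s+4): 4 + j1 → |·| = √(4²+1²) = √17 ≈ 4.1231, ∠ = arctan(1/4) ≈ 14.04°
pole (s+722): 722 + j1 → |·| = √(722²+1²) = √521285 ≈ 722, ∠ = arctan(1/722) ≈ 0.08°
pole at origin: |s| = 1, ∠ = 90.00° (in denominator)
|G| = 20 · 250 / 2976.9 ≈ 1.6796
Gain = 20 log₁₀(1.6796) ≈ 4.50 dB
∠G = 0.23° − 104.12° = -103.89°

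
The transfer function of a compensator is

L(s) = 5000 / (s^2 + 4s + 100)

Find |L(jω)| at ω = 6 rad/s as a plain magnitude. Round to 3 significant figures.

73.2

At s = jω = j6:
quadratic: (j6)² + 4·j6 + 100 = 64 + j24 → |·| ≈ 68.352, ∠ ≈ 20.56°
|L| = 5000 / 68.352 ≈ 73.151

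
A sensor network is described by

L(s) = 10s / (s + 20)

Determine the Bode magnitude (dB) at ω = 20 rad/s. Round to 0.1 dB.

At s = jω = j20:
zero at origin: s = j20 → |·| = 20, ∠ = 90.00°
pole (s+20): 20 + j20 → |·| = √(20²+20²) = √800 ≈ 28.284, ∠ = arctan(20/20) ≈ 45.00°
|L| = 10 · 20 / 28.284 ≈ 7.0711
Gain = 20 log₁₀(7.0711) ≈ 16.99 dB

17.0 dB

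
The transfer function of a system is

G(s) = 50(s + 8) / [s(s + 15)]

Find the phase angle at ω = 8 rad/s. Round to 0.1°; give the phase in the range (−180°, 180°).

At s = jω = j8:
zero (s+8): 8 + j8 → |·| = √(8²+8²) = √128 ≈ 11.314, ∠ = arctan(8/8) ≈ 45.00°
pole (s+15): 15 + j8 → |·| = √(15²+8²) = √289 ≈ 17, ∠ = arctan(8/15) ≈ 28.07°
pole at origin: |s| = 8, ∠ = 90.00° (in denominator)
∠G = 45.00° − 118.07° = -73.07°

-73.1°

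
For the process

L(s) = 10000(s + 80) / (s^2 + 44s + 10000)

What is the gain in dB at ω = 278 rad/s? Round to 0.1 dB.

32.5 dB

At s = jω = j278:
zero (s+80): 80 + j278 → |·| = √(80²+278²) = √83684 ≈ 289.28, ∠ = arctan(278/80) ≈ 73.95°
quadratic: (j278)² + 44·j278 + 10000 = -67284 + j12232 → |·| ≈ 68387, ∠ ≈ 169.70°
|L| = 10000 · 289.28 / 68387 ≈ 42.3
Gain = 20 log₁₀(42.3) ≈ 32.53 dB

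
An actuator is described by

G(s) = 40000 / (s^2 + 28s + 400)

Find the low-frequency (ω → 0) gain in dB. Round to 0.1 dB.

40.0 dB

G(0) = 40000 / 400 = 100
20 log₁₀(100) ≈ 40.00 dB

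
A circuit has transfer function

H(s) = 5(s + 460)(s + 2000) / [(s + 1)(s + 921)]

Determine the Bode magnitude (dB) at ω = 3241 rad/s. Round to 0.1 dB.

15.1 dB

At s = jω = j3241:
zero (s+460): 460 + j3241 → |·| = √(460²+3241²) = √10715681 ≈ 3273.5, ∠ = arctan(3241/460) ≈ 81.92°
zero (s+2000): 2000 + j3241 → |·| = √(2000²+3241²) = √14504081 ≈ 3808.4, ∠ = arctan(3241/2000) ≈ 58.32°
pole (s+1): 1 + j3241 → |·| = √(1²+3241²) = √10504082 ≈ 3241, ∠ = arctan(3241/1) ≈ 89.98°
pole (s+921): 921 + j3241 → |·| = √(921²+3241²) = √11352322 ≈ 3369.3, ∠ = arctan(3241/921) ≈ 74.14°
|H| = 5 · 1.2467e+07 / 1.092e+07 ≈ 5.7083
Gain = 20 log₁₀(5.7083) ≈ 15.13 dB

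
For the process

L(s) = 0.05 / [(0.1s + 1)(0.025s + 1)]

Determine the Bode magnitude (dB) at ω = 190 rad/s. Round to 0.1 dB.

At ω = 190 rad/s:
pole (1 + j190·0.1) = 1 + j19 → |·| ≈ 19.026, ∠ ≈ 86.99°
pole (1 + j190·0.025) = 1 + j4.75 → |·| ≈ 4.8541, ∠ ≈ 78.11°
|L| = 0.05 · 1 / (19.026 · 4.8541) ≈ 0.00054139
Gain = 20 log₁₀(0.00054139) ≈ -65.33 dB

-65.3 dB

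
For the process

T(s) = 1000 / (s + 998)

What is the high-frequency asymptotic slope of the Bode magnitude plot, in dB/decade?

Each pole contributes −20 dB/decade at high frequency; each zero contributes +20 dB/decade.
Net: 0 zero(s) − 1 pole(s) → -20 dB/decade.

-20 dB/decade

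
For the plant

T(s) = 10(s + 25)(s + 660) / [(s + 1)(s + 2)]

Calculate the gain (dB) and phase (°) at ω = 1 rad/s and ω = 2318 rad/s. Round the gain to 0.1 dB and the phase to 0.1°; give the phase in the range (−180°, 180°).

ω = 1: 94.4 dB, -69.2°; ω = 2318: 20.3 dB, -16.4°

At s = jω = j1:
zero (s+25): 25 + j1 → |·| = √(25²+1²) = √626 ≈ 25.02, ∠ = arctan(1/25) ≈ 2.29°
zero (s+660): 660 + j1 → |·| = √(660²+1²) = √435601 ≈ 660, ∠ = arctan(1/660) ≈ 0.09°
pole (s+1): 1 + j1 → |·| = √(1²+1²) = √2 ≈ 1.4142, ∠ = arctan(1/1) ≈ 45.00°
pole (s+2): 2 + j1 → |·| = √(2²+1²) = √5 ≈ 2.2361, ∠ = arctan(1/2) ≈ 26.57°
|T| = 10 · 16513 / 3.1623 ≈ 52218
Gain = 20 log₁₀(52218) ≈ 94.36 dB
∠T = 2.38° − 71.57° = -69.19°

At s = jω = j2318:
zero (s+25): 25 + j2318 → |·| = √(25²+2318²) = √5373749 ≈ 2318.1, ∠ = arctan(2318/25) ≈ 89.38°
zero (s+660): 660 + j2318 → |·| = √(660²+2318²) = √5808724 ≈ 2410.1, ∠ = arctan(2318/660) ≈ 74.11°
pole (s+1): 1 + j2318 → |·| = √(1²+2318²) = √5373125 ≈ 2318, ∠ = arctan(2318/1) ≈ 89.98°
pole (s+2): 2 + j2318 → |·| = √(2²+2318²) = √5373128 ≈ 2318, ∠ = arctan(2318/2) ≈ 89.95°
|T| = 10 · 5.5869e+06 / 5.3731e+06 ≈ 10.398
Gain = 20 log₁₀(10.398) ≈ 20.34 dB
∠T = 163.49° − 179.93° = -16.44°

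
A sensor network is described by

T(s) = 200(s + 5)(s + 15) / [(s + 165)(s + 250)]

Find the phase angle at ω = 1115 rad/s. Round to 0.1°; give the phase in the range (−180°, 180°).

At s = jω = j1115:
zero (s+5): 5 + j1115 → |·| = √(5²+1115²) = √1243250 ≈ 1115, ∠ = arctan(1115/5) ≈ 89.74°
zero (s+15): 15 + j1115 → |·| = √(15²+1115²) = √1243450 ≈ 1115.1, ∠ = arctan(1115/15) ≈ 89.23°
pole (s+165): 165 + j1115 → |·| = √(165²+1115²) = √1270450 ≈ 1127.1, ∠ = arctan(1115/165) ≈ 81.58°
pole (s+250): 250 + j1115 → |·| = √(250²+1115²) = √1305725 ≈ 1142.7, ∠ = arctan(1115/250) ≈ 77.36°
∠T = 178.97° − 158.94° = 20.03°

20.0°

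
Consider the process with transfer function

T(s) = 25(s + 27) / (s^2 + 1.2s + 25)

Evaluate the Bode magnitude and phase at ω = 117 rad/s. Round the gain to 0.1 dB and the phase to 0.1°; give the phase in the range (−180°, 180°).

-13.2 dB, -102.4°

At s = jω = j117:
zero (s+27): 27 + j117 → |·| = √(27²+117²) = √14418 ≈ 120.07, ∠ = arctan(117/27) ≈ 77.01°
quadratic: (j117)² + 1.2·j117 + 25 = -13664 + j140.4 → |·| ≈ 13665, ∠ ≈ 179.41°
|T| = 25 · 120.07 / 13665 ≈ 0.21967
Gain = 20 log₁₀(0.21967) ≈ -13.16 dB
∠T = 77.01° − 179.41° = -102.40°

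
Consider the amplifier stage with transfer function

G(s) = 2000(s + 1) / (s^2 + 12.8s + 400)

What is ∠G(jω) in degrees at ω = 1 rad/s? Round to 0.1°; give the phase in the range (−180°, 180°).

43.2°

At s = jω = j1:
zero (s+1): 1 + j1 → |·| = √(1²+1²) = √2 ≈ 1.4142, ∠ = arctan(1/1) ≈ 45.00°
quadratic: (j1)² + 12.8·j1 + 400 = 399 + j12.8 → |·| ≈ 399.21, ∠ ≈ 1.84°
∠G = 45.00° − 1.84° = 43.16°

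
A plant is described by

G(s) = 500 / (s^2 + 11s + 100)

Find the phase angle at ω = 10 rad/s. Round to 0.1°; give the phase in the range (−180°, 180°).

At s = jω = j10:
quadratic: (j10)² + 11·j10 + 100 = 0 + j110 → |·| ≈ 110, ∠ ≈ 90.00°
∠G = 0.00° − 90.00° = -90.00°

-90.0°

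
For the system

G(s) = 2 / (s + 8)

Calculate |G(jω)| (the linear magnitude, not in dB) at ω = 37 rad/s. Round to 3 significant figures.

Substitute s = j37:
Numerator: 2 = 2 + j0
Denominator: (j37) + 8 = 8 + j37
|N| = √(2² + 0²) ≈ 2, ∠N ≈ 0.00°
|D| = √(8² + 37²) ≈ 37.855, ∠D ≈ 77.80°
|G| = 2 / 37.855 ≈ 0.052833

0.0528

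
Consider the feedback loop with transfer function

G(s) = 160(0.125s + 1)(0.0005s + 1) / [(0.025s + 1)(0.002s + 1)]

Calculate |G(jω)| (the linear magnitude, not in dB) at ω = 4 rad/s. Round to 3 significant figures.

178

At ω = 4 rad/s:
zero (1 + j4·0.125) = 1 + j0.5 → |·| ≈ 1.118, ∠ ≈ 26.57°
zero (1 + j4·0.0005) = 1 + j0.002 → |·| ≈ 1, ∠ ≈ 0.11°
pole (1 + j4·0.025) = 1 + j0.1 → |·| ≈ 1.005, ∠ ≈ 5.71°
pole (1 + j4·0.002) = 1 + j0.008 → |·| ≈ 1, ∠ ≈ 0.46°
|G| = 160 · 1.118 · 1 / (1.005 · 1) ≈ 177.99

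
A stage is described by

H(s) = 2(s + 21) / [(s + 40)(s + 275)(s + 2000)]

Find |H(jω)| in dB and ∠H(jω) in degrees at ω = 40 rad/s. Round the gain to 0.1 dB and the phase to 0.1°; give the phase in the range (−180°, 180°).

-110.8 dB, 7.9°

At s = jω = j40:
zero (s+21): 21 + j40 → |·| = √(21²+40²) = √2041 ≈ 45.177, ∠ = arctan(40/21) ≈ 62.30°
pole (s+40): 40 + j40 → |·| = √(40²+40²) = √3200 ≈ 56.569, ∠ = arctan(40/40) ≈ 45.00°
pole (s+275): 275 + j40 → |·| = √(275²+40²) = √77225 ≈ 277.89, ∠ = arctan(40/275) ≈ 8.28°
pole (s+2000): 2000 + j40 → |·| = √(2000²+40²) = √4001600 ≈ 2000.4, ∠ = arctan(40/2000) ≈ 1.15°
|H| = 2 · 45.177 / 3.1446e+07 ≈ 2.8733e-06
Gain = 20 log₁₀(2.8733e-06) ≈ -110.83 dB
∠H = 62.30° − 54.43° = 7.87°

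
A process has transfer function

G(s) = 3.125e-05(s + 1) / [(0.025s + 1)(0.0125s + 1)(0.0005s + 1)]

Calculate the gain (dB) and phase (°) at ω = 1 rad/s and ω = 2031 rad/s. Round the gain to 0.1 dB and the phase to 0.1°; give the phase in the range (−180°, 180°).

ω = 1: -87.1 dB, 42.8°; ω = 2031: -89.2 dB, -132.1°

At ω = 1 rad/s:
zero (1 + j1·1) = 1 + j1 → |·| ≈ 1.4142, ∠ ≈ 45.00°
pole (1 + j1·0.025) = 1 + j0.025 → |·| ≈ 1.0003, ∠ ≈ 1.43°
pole (1 + j1·0.0125) = 1 + j0.0125 → |·| ≈ 1.0001, ∠ ≈ 0.72°
pole (1 + j1·0.0005) = 1 + j0.0005 → |·| ≈ 1, ∠ ≈ 0.03°
|G| = 3.125e-05 · 1.4142 / (1.0003 · 1.0001 · 1) ≈ 4.4176e-05
Gain = 20 log₁₀(4.4176e-05) ≈ -87.10 dB
∠G = (45.00°) − (1.43° + 0.72° + 0.03°) = 42.82°

At ω = 2031 rad/s:
zero (1 + j2031·1) = 1 + j2031 → |·| ≈ 2031, ∠ ≈ 89.97°
pole (1 + j2031·0.025) = 1 + j50.775 → |·| ≈ 50.785, ∠ ≈ 88.87°
pole (1 + j2031·0.0125) = 1 + j25.3875 → |·| ≈ 25.407, ∠ ≈ 87.74°
pole (1 + j2031·0.0005) = 1 + j1.0155 → |·| ≈ 1.4252, ∠ ≈ 45.44°
|G| = 3.125e-05 · 2031 / (50.785 · 25.407 · 1.4252) ≈ 3.4514e-05
Gain = 20 log₁₀(3.4514e-05) ≈ -89.24 dB
∠G = (89.97°) − (88.87° + 87.74° + 45.44°) = -132.08°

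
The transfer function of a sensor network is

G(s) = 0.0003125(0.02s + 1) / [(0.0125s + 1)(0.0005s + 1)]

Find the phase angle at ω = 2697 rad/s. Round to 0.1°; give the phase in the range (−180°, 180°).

-52.8°

At ω = 2697 rad/s:
zero (1 + j2697·0.02) = 1 + j53.94 → |·| ≈ 53.949, ∠ ≈ 88.94°
pole (1 + j2697·0.0125) = 1 + j33.7125 → |·| ≈ 33.727, ∠ ≈ 88.30°
pole (1 + j2697·0.0005) = 1 + j1.3485 → |·| ≈ 1.6788, ∠ ≈ 53.44°
∠G = (88.94°) − (88.30° + 53.44°) = -52.80°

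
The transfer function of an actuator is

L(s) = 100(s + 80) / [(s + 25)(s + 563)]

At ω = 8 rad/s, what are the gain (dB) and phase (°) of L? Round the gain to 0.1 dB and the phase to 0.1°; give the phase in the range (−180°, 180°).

-5.3 dB, -12.8°

At s = jω = j8:
zero (s+80): 80 + j8 → |·| = √(80²+8²) = √6464 ≈ 80.399, ∠ = arctan(8/80) ≈ 5.71°
pole (s+25): 25 + j8 → |·| = √(25²+8²) = √689 ≈ 26.249, ∠ = arctan(8/25) ≈ 17.74°
pole (s+563): 563 + j8 → |·| = √(563²+8²) = √317033 ≈ 563.06, ∠ = arctan(8/563) ≈ 0.81°
|L| = 100 · 80.399 / 14780 ≈ 0.54397
Gain = 20 log₁₀(0.54397) ≈ -5.29 dB
∠L = 5.71° − 18.55° = -12.84°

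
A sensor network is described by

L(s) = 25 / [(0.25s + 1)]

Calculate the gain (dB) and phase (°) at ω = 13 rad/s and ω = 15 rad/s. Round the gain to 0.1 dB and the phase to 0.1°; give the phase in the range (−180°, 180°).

At ω = 13 rad/s:
pole (1 + j13·0.25) = 1 + j3.25 → |·| ≈ 3.4004, ∠ ≈ 72.90°
|L| = 25 · 1 / (3.4004) ≈ 7.3521
Gain = 20 log₁₀(7.3521) ≈ 17.33 dB
∠L = (0°) − (72.90°) = -72.90°

At ω = 15 rad/s:
pole (1 + j15·0.25) = 1 + j3.75 → |·| ≈ 3.881, ∠ ≈ 75.07°
|L| = 25 · 1 / (3.881) ≈ 6.4416
Gain = 20 log₁₀(6.4416) ≈ 16.18 dB
∠L = (0°) − (75.07°) = -75.07°

ω = 13: 17.3 dB, -72.9°; ω = 15: 16.2 dB, -75.1°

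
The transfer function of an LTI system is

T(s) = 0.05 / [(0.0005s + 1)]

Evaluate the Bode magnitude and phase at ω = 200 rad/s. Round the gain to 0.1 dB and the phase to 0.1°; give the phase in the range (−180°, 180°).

-26.1 dB, -5.7°

At ω = 200 rad/s:
pole (1 + j200·0.0005) = 1 + j0.1 → |·| ≈ 1.005, ∠ ≈ 5.71°
|T| = 0.05 · 1 / (1.005) ≈ 0.049751
Gain = 20 log₁₀(0.049751) ≈ -26.06 dB
∠T = (0°) − (5.71°) = -5.71°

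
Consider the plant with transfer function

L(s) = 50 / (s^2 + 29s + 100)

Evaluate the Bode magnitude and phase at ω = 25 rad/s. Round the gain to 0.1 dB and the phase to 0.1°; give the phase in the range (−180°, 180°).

-25.1 dB, -125.9°

Substitute s = j25:
Numerator: 50 = 50 + j0
Denominator: (j25)^2 + 29(j25) + 100 = -525 + j725
|N| = √(50² + 0²) ≈ 50, ∠N ≈ 0.00°
|D| = √(525² + 725²) ≈ 895.13, ∠D ≈ 125.91°
|L| = 50 / 895.13 ≈ 0.055858
Gain = 20 log₁₀(0.055858) ≈ -25.06 dB
∠L = 0.00° − 125.91° = -125.91°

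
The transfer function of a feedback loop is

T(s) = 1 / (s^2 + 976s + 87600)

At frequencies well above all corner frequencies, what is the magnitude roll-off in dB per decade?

Each pole contributes −20 dB/decade at high frequency; each zero contributes +20 dB/decade.
Net: 0 zero(s) − 2 pole(s) → -40 dB/decade.

-40 dB/decade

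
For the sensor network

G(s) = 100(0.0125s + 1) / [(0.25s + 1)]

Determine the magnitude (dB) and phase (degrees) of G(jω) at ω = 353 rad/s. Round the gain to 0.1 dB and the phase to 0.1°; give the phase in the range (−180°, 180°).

14.2 dB, -12.1°

At ω = 353 rad/s:
zero (1 + j353·0.0125) = 1 + j4.4125 → |·| ≈ 4.5244, ∠ ≈ 77.23°
pole (1 + j353·0.25) = 1 + j88.25 → |·| ≈ 88.256, ∠ ≈ 89.35°
|G| = 100 · 4.5244 / (88.256) ≈ 5.1265
Gain = 20 log₁₀(5.1265) ≈ 14.20 dB
∠G = (77.23°) − (89.35°) = -12.12°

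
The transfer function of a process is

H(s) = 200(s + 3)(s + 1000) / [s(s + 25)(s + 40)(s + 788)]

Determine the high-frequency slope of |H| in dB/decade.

Each pole contributes −20 dB/decade at high frequency; each zero contributes +20 dB/decade.
Net: 2 zero(s) − 4 pole(s) → -40 dB/decade.

-40 dB/decade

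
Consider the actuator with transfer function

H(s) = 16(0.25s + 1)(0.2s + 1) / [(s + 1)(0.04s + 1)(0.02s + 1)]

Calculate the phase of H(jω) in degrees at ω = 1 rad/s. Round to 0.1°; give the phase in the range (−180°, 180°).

-23.1°

At ω = 1 rad/s:
zero (1 + j1·0.25) = 1 + j0.25 → |·| ≈ 1.0308, ∠ ≈ 14.04°
zero (1 + j1·0.2) = 1 + j0.2 → |·| ≈ 1.0198, ∠ ≈ 11.31°
pole (1 + j1·1) = 1 + j1 → |·| ≈ 1.4142, ∠ ≈ 45.00°
pole (1 + j1·0.04) = 1 + j0.04 → |·| ≈ 1.0008, ∠ ≈ 2.29°
pole (1 + j1·0.02) = 1 + j0.02 → |·| ≈ 1.0002, ∠ ≈ 1.15°
∠H = (14.04° + 11.31°) − (45.00° + 2.29° + 1.15°) = -23.09°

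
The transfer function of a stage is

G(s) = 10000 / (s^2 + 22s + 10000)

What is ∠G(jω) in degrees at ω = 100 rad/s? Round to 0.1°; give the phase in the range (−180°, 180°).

At s = jω = j100:
quadratic: (j100)² + 22·j100 + 10000 = 0 + j2200 → |·| ≈ 2200, ∠ ≈ 90.00°
∠G = 0.00° − 90.00° = -90.00°

-90.0°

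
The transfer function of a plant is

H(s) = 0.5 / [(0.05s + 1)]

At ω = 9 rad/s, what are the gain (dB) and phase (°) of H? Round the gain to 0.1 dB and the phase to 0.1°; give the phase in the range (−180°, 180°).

-6.8 dB, -24.2°

At ω = 9 rad/s:
pole (1 + j9·0.05) = 1 + j0.45 → |·| ≈ 1.0966, ∠ ≈ 24.23°
|H| = 0.5 · 1 / (1.0966) ≈ 0.45595
Gain = 20 log₁₀(0.45595) ≈ -6.82 dB
∠H = (0°) − (24.23°) = -24.23°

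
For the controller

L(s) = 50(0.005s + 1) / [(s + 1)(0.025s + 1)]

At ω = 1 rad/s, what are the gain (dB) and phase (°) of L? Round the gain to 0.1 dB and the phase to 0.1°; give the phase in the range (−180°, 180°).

31.0 dB, -46.1°

At ω = 1 rad/s:
zero (1 + j1·0.005) = 1 + j0.005 → |·| ≈ 1, ∠ ≈ 0.29°
pole (1 + j1·1) = 1 + j1 → |·| ≈ 1.4142, ∠ ≈ 45.00°
pole (1 + j1·0.025) = 1 + j0.025 → |·| ≈ 1.0003, ∠ ≈ 1.43°
|L| = 50 · 1 / (1.4142 · 1.0003) ≈ 35.345
Gain = 20 log₁₀(35.345) ≈ 30.97 dB
∠L = (0.29°) − (45.00° + 1.43°) = -46.14°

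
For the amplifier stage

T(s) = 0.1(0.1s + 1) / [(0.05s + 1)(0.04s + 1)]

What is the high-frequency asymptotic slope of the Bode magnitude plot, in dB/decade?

-20 dB/decade

Each pole contributes −20 dB/decade at high frequency; each zero contributes +20 dB/decade.
Net: 1 zero(s) − 2 pole(s) → -20 dB/decade.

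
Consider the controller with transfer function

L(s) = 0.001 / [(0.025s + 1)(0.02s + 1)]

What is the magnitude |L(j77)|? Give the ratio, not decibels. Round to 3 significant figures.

At ω = 77 rad/s:
pole (1 + j77·0.025) = 1 + j1.925 → |·| ≈ 2.1692, ∠ ≈ 62.55°
pole (1 + j77·0.02) = 1 + j1.54 → |·| ≈ 1.8362, ∠ ≈ 57.00°
|L| = 0.001 · 1 / (2.1692 · 1.8362) ≈ 0.00025106

0.000251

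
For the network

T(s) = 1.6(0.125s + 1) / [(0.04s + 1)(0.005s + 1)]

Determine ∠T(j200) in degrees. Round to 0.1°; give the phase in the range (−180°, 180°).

-40.2°

At ω = 200 rad/s:
zero (1 + j200·0.125) = 1 + j25 → |·| ≈ 25.02, ∠ ≈ 87.71°
pole (1 + j200·0.04) = 1 + j8 → |·| ≈ 8.0623, ∠ ≈ 82.87°
pole (1 + j200·0.005) = 1 + j1 → |·| ≈ 1.4142, ∠ ≈ 45.00°
∠T = (87.71°) − (82.87° + 45.00°) = -40.16°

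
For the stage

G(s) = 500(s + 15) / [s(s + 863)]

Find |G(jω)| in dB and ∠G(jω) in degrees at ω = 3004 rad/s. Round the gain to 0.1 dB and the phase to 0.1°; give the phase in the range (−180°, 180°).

-15.9 dB, -74.3°

At s = jω = j3004:
zero (s+15): 15 + j3004 → |·| = √(15²+3004²) = √9024241 ≈ 3004, ∠ = arctan(3004/15) ≈ 89.71°
pole (s+863): 863 + j3004 → |·| = √(863²+3004²) = √9768785 ≈ 3125.5, ∠ = arctan(3004/863) ≈ 73.97°
pole at origin: |s| = 3004, ∠ = 90.00° (in denominator)
|G| = 500 · 3004 / 9.389e+06 ≈ 0.15997
Gain = 20 log₁₀(0.15997) ≈ -15.92 dB
∠G = 89.71° − 163.97° = -74.26°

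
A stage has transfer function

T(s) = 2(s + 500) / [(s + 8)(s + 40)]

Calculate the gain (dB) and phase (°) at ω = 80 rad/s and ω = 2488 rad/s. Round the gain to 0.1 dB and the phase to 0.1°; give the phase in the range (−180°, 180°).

At s = jω = j80:
zero (s+500): 500 + j80 → |·| = √(500²+80²) = √256400 ≈ 506.36, ∠ = arctan(80/500) ≈ 9.09°
pole (s+8): 8 + j80 → |·| = √(8²+80²) = √6464 ≈ 80.399, ∠ = arctan(80/8) ≈ 84.29°
pole (s+40): 40 + j80 → |·| = √(40²+80²) = √8000 ≈ 89.443, ∠ = arctan(80/40) ≈ 63.43°
|T| = 2 · 506.36 / 7191.1 ≈ 0.14083
Gain = 20 log₁₀(0.14083) ≈ -17.03 dB
∠T = 9.09° − 147.72° = -138.63°

At s = jω = j2488:
zero (s+500): 500 + j2488 → |·| = √(500²+2488²) = √6440144 ≈ 2537.7, ∠ = arctan(2488/500) ≈ 78.64°
pole (s+8): 8 + j2488 → |·| = √(8²+2488²) = √6190208 ≈ 2488, ∠ = arctan(2488/8) ≈ 89.82°
pole (s+40): 40 + j2488 → |·| = √(40²+2488²) = √6191744 ≈ 2488.3, ∠ = arctan(2488/40) ≈ 89.08°
|T| = 2 · 2537.7 / 6.1909e+06 ≈ 0.00081982
Gain = 20 log₁₀(0.00081982) ≈ -61.73 dB
∠T = 78.64° − 178.90° = -100.26°

ω = 80: -17.0 dB, -138.6°; ω = 2488: -61.7 dB, -100.3°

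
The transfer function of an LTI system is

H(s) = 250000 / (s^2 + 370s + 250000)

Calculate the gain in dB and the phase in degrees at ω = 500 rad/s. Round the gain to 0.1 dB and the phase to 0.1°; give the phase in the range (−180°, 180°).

At s = jω = j500:
quadratic: (j500)² + 370·j500 + 250000 = 0 + j185000 → |·| ≈ 1.85e+05, ∠ ≈ 90.00°
|H| = 250000 / 1.85e+05 ≈ 1.3514
Gain = 20 log₁₀(1.3514) ≈ 2.62 dB
∠H = 0.00° − 90.00° = -90.00°

2.6 dB, -90.0°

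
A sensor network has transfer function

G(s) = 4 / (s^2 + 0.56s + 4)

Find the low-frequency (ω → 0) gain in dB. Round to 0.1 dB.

0.0 dB

G(0) = 4 / 4 = 1
20 log₁₀(1) ≈ 0.00 dB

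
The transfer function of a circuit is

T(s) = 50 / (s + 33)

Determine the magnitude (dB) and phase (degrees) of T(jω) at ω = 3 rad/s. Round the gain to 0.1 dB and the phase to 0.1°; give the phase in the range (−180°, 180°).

3.6 dB, -5.2°

Substitute s = j3:
Numerator: 50 = 50 + j0
Denominator: (j3) + 33 = 33 + j3
|N| = √(50² + 0²) ≈ 50, ∠N ≈ 0.00°
|D| = √(33² + 3²) ≈ 33.136, ∠D ≈ 5.19°
|T| = 50 / 33.136 ≈ 1.5089
Gain = 20 log₁₀(1.5089) ≈ 3.57 dB
∠T = 0.00° − 5.19° = -5.19°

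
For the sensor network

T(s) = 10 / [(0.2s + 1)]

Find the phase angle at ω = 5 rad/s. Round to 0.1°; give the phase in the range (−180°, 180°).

At ω = 5 rad/s:
pole (1 + j5·0.2) = 1 + j1 → |·| ≈ 1.4142, ∠ ≈ 45.00°
∠T = (0°) − (45.00°) = -45.00°

-45.0°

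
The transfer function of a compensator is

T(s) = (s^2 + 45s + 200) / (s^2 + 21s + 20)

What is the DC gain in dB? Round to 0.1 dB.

20.0 dB

T(0) = 200 / 20 = 10
20 log₁₀(10) ≈ 20.00 dB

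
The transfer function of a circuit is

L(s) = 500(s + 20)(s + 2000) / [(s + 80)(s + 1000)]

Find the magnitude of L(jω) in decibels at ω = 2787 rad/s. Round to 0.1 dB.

At s = jω = j2787:
zero (s+20): 20 + j2787 → |·| = √(20²+2787²) = √7767769 ≈ 2787.1, ∠ = arctan(2787/20) ≈ 89.59°
zero (s+2000): 2000 + j2787 → |·| = √(2000²+2787²) = √11767369 ≈ 3430.4, ∠ = arctan(2787/2000) ≈ 54.34°
pole (s+80): 80 + j2787 → |·| = √(80²+2787²) = √7773769 ≈ 2788.1, ∠ = arctan(2787/80) ≈ 88.36°
pole (s+1000): 1000 + j2787 → |·| = √(1000²+2787²) = √8767369 ≈ 2961, ∠ = arctan(2787/1000) ≈ 70.26°
|L| = 500 · 9.5609e+06 / 8.2556e+06 ≈ 579.06
Gain = 20 log₁₀(579.06) ≈ 55.25 dB

55.3 dB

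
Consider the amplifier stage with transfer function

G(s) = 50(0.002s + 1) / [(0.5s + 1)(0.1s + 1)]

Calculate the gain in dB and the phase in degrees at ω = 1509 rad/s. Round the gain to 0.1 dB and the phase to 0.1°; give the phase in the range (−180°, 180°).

At ω = 1509 rad/s:
zero (1 + j1509·0.002) = 1 + j3.018 → |·| ≈ 3.1794, ∠ ≈ 71.67°
pole (1 + j1509·0.5) = 1 + j754.5 → |·| ≈ 754.5, ∠ ≈ 89.92°
pole (1 + j1509·0.1) = 1 + j150.9 → |·| ≈ 150.9, ∠ ≈ 89.62°
|G| = 50 · 3.1794 / (754.5 · 150.9) ≈ 0.0013963
Gain = 20 log₁₀(0.0013963) ≈ -57.10 dB
∠G = (71.67°) − (89.92° + 89.62°) = -107.87°

-57.1 dB, -107.9°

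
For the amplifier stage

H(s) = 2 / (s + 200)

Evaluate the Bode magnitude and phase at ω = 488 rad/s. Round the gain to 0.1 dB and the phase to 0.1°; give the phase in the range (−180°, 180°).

-48.4 dB, -67.7°

Substitute s = j488:
Numerator: 2 = 2 + j0
Denominator: (j488) + 200 = 200 + j488
|N| = √(2² + 0²) ≈ 2, ∠N ≈ 0.00°
|D| = √(200² + 488²) ≈ 527.39, ∠D ≈ 67.71°
|H| = 2 / 527.39 ≈ 0.0037923
Gain = 20 log₁₀(0.0037923) ≈ -48.42 dB
∠H = 0.00° − 67.71° = -67.71°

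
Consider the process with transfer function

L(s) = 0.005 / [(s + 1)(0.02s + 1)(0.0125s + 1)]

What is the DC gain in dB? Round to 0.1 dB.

-46.0 dB

L(0) = 0.005 · 1 / 1 = 0.005
20 log₁₀(0.005) ≈ -46.02 dB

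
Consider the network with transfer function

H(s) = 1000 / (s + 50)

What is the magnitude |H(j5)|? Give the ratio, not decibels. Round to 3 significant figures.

19.9

At s = jω = j5:
pole (s+50): 50 + j5 → |·| = √(50²+5²) = √2525 ≈ 50.249, ∠ = arctan(5/50) ≈ 5.71°
|H| = 1000 / 50.249 ≈ 19.901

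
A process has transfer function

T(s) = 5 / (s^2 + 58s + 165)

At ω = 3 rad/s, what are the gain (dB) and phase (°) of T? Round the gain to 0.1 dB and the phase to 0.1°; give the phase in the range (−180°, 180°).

Substitute s = j3:
Numerator: 5 = 5 + j0
Denominator: (j3)^2 + 58(j3) + 165 = 156 + j174
|N| = √(5² + 0²) ≈ 5, ∠N ≈ 0.00°
|D| = √(156² + 174²) ≈ 233.69, ∠D ≈ 48.12°
|T| = 5 / 233.69 ≈ 0.021396
Gain = 20 log₁₀(0.021396) ≈ -33.39 dB
∠T = 0.00° − 48.12° = -48.12°

-33.4 dB, -48.1°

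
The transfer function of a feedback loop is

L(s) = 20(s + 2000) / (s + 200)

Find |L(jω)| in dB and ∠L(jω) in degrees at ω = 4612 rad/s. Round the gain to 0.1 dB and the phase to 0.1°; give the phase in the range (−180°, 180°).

At s = jω = j4612:
zero (s+2000): 2000 + j4612 → |·| = √(2000²+4612²) = √25270544 ≈ 5027, ∠ = arctan(4612/2000) ≈ 66.56°
pole (s+200): 200 + j4612 → |·| = √(200²+4612²) = √21310544 ≈ 4616.3, ∠ = arctan(4612/200) ≈ 87.52°
|L| = 20 · 5027 / 4616.3 ≈ 21.779
Gain = 20 log₁₀(21.779) ≈ 26.76 dB
∠L = 66.56° − 87.52° = -20.96°

26.8 dB, -21.0°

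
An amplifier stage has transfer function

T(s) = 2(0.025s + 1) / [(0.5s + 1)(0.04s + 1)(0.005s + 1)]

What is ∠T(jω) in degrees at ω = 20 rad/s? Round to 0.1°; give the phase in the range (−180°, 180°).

-102.1°

At ω = 20 rad/s:
zero (1 + j20·0.025) = 1 + j0.5 → |·| ≈ 1.118, ∠ ≈ 26.57°
pole (1 + j20·0.5) = 1 + j10 → |·| ≈ 10.05, ∠ ≈ 84.29°
pole (1 + j20·0.04) = 1 + j0.8 → |·| ≈ 1.2806, ∠ ≈ 38.66°
pole (1 + j20·0.005) = 1 + j0.1 → |·| ≈ 1.005, ∠ ≈ 5.71°
∠T = (26.57°) − (84.29° + 38.66° + 5.71°) = -102.09°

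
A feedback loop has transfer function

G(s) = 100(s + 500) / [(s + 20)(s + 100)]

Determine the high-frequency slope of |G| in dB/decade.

-20 dB/decade

Each pole contributes −20 dB/decade at high frequency; each zero contributes +20 dB/decade.
Net: 1 zero(s) − 2 pole(s) → -20 dB/decade.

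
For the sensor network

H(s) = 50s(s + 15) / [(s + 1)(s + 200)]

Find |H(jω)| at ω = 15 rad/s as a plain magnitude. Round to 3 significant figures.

At s = jω = j15:
zero (s+15): 15 + j15 → |·| = √(15²+15²) = √450 ≈ 21.213, ∠ = arctan(15/15) ≈ 45.00°
zero at origin: s = j15 → |·| = 15, ∠ = 90.00°
pole (s+1): 1 + j15 → |·| = √(1²+15²) = √226 ≈ 15.033, ∠ = arctan(15/1) ≈ 86.19°
pole (s+200): 200 + j15 → |·| = √(200²+15²) = √40225 ≈ 200.56, ∠ = arctan(15/200) ≈ 4.29°
|H| = 50 · 318.19 / 3015 ≈ 5.2768

5.28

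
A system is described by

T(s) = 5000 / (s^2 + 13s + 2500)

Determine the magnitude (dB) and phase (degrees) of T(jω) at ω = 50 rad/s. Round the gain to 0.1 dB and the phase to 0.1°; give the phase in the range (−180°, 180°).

17.7 dB, -90.0°

At s = jω = j50:
quadratic: (j50)² + 13·j50 + 2500 = 0 + j650 → |·| ≈ 650, ∠ ≈ 90.00°
|T| = 5000 / 650 ≈ 7.6923
Gain = 20 log₁₀(7.6923) ≈ 17.72 dB
∠T = 0.00° − 90.00° = -90.00°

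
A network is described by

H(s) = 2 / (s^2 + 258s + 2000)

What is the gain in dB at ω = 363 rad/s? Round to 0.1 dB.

-98.1 dB

Substitute s = j363:
Numerator: 2 = 2 + j0
Denominator: (j363)^2 + 258(j363) + 2000 = -129769 + j93654
|N| = √(2² + 0²) ≈ 2, ∠N ≈ 0.00°
|D| = √(129769² + 93654²) ≈ 1.6003e+05, ∠D ≈ 144.18°
|H| = 2 / 1.6003e+05 ≈ 1.2498e-05
Gain = 20 log₁₀(1.2498e-05) ≈ -98.06 dB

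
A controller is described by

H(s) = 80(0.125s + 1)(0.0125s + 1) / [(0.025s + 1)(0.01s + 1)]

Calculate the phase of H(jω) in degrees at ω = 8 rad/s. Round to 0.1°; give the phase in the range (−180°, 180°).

34.8°

At ω = 8 rad/s:
zero (1 + j8·0.125) = 1 + j1 → |·| ≈ 1.4142, ∠ ≈ 45.00°
zero (1 + j8·0.0125) = 1 + j0.1 → |·| ≈ 1.005, ∠ ≈ 5.71°
pole (1 + j8·0.025) = 1 + j0.2 → |·| ≈ 1.0198, ∠ ≈ 11.31°
pole (1 + j8·0.01) = 1 + j0.08 → |·| ≈ 1.0032, ∠ ≈ 4.57°
∠H = (45.00° + 5.71°) − (11.31° + 4.57°) = 34.83°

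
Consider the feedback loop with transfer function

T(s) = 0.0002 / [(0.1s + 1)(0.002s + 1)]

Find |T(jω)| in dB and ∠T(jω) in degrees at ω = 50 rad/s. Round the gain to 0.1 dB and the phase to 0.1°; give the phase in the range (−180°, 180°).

At ω = 50 rad/s:
pole (1 + j50·0.1) = 1 + j5 → |·| ≈ 5.099, ∠ ≈ 78.69°
pole (1 + j50·0.002) = 1 + j0.1 → |·| ≈ 1.005, ∠ ≈ 5.71°
|T| = 0.0002 · 1 / (5.099 · 1.005) ≈ 3.9028e-05
Gain = 20 log₁₀(3.9028e-05) ≈ -88.17 dB
∠T = (0°) − (78.69° + 5.71°) = -84.40°

-88.2 dB, -84.4°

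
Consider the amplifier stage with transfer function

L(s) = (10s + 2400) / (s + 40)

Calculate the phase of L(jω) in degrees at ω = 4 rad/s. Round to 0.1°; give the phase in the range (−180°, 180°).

-4.8°

Substitute s = j4:
Numerator: 10(j4) + 2400 = 2400 + j40
Denominator: (j4) + 40 = 40 + j4
|N| = √(2400² + 40²) ≈ 2400.3, ∠N ≈ 0.95°
|D| = √(40² + 4²) ≈ 40.2, ∠D ≈ 5.71°
∠L = 0.95° − 5.71° = -4.76°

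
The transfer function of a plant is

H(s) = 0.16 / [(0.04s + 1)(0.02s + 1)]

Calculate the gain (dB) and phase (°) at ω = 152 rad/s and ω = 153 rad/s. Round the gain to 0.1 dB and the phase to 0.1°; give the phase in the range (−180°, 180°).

ω = 152: -41.8 dB, -152.5°; ω = 153: -41.9 dB, -152.6°

At ω = 152 rad/s:
pole (1 + j152·0.04) = 1 + j6.08 → |·| ≈ 6.1617, ∠ ≈ 80.66°
pole (1 + j152·0.02) = 1 + j3.04 → |·| ≈ 3.2002, ∠ ≈ 71.79°
|H| = 0.16 · 1 / (6.1617 · 3.2002) ≈ 0.0081141
Gain = 20 log₁₀(0.0081141) ≈ -41.82 dB
∠H = (0°) − (80.66° + 71.79°) = -152.45°

At ω = 153 rad/s:
pole (1 + j153·0.04) = 1 + j6.12 → |·| ≈ 6.2012, ∠ ≈ 80.72°
pole (1 + j153·0.02) = 1 + j3.06 → |·| ≈ 3.2193, ∠ ≈ 71.90°
|H| = 0.16 · 1 / (6.2012 · 3.2193) ≈ 0.0080146
Gain = 20 log₁₀(0.0080146) ≈ -41.92 dB
∠H = (0°) − (80.72° + 71.90°) = -152.62°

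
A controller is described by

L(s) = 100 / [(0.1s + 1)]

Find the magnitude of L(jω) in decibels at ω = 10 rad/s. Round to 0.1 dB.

37.0 dB

At ω = 10 rad/s:
pole (1 + j10·0.1) = 1 + j1 → |·| ≈ 1.4142, ∠ ≈ 45.00°
|L| = 100 · 1 / (1.4142) ≈ 70.711
Gain = 20 log₁₀(70.711) ≈ 36.99 dB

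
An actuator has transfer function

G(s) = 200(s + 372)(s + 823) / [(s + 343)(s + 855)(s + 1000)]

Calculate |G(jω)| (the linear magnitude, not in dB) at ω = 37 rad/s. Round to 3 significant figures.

0.208

At s = jω = j37:
zero (s+372): 372 + j37 → |·| = √(372²+37²) = √139753 ≈ 373.84, ∠ = arctan(37/372) ≈ 5.68°
zero (s+823): 823 + j37 → |·| = √(823²+37²) = √678698 ≈ 823.83, ∠ = arctan(37/823) ≈ 2.57°
pole (s+343): 343 + j37 → |·| = √(343²+37²) = √119018 ≈ 344.99, ∠ = arctan(37/343) ≈ 6.16°
pole (s+855): 855 + j37 → |·| = √(855²+37²) = √732394 ≈ 855.8, ∠ = arctan(37/855) ≈ 2.48°
pole (s+1000): 1000 + j37 → |·| = √(1000²+37²) = √1001369 ≈ 1000.7, ∠ = arctan(37/1000) ≈ 2.12°
|G| = 200 · 3.0798e+05 / 2.9545e+08 ≈ 0.20848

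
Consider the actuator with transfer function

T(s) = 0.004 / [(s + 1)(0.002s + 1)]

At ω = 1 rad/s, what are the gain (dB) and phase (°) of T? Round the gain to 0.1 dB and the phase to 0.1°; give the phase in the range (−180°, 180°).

-51.0 dB, -45.1°

At ω = 1 rad/s:
pole (1 + j1·1) = 1 + j1 → |·| ≈ 1.4142, ∠ ≈ 45.00°
pole (1 + j1·0.002) = 1 + j0.002 → |·| ≈ 1, ∠ ≈ 0.11°
|T| = 0.004 · 1 / (1.4142 · 1) ≈ 0.0028285
Gain = 20 log₁₀(0.0028285) ≈ -50.97 dB
∠T = (0°) − (45.00° + 0.11°) = -45.11°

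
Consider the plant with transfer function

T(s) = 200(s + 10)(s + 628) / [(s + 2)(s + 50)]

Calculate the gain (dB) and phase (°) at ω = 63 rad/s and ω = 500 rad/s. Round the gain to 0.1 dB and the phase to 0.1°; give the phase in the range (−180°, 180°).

ω = 63: 64.0 dB, -53.0°; ω = 500: 50.1 dB, -46.7°

At s = jω = j63:
zero (s+10): 10 + j63 → |·| = √(10²+63²) = √4069 ≈ 63.789, ∠ = arctan(63/10) ≈ 80.98°
zero (s+628): 628 + j63 → |·| = √(628²+63²) = √398353 ≈ 631.15, ∠ = arctan(63/628) ≈ 5.73°
pole (s+2): 2 + j63 → |·| = √(2²+63²) = √3973 ≈ 63.032, ∠ = arctan(63/2) ≈ 88.18°
pole (s+50): 50 + j63 → |·| = √(50²+63²) = √6469 ≈ 80.43, ∠ = arctan(63/50) ≈ 51.56°
|T| = 200 · 40260 / 5069.7 ≈ 1588.3
Gain = 20 log₁₀(1588.3) ≈ 64.02 dB
∠T = 86.71° − 139.74° = -53.03°

At s = jω = j500:
zero (s+10): 10 + j500 → |·| = √(10²+500²) = √250100 ≈ 500.1, ∠ = arctan(500/10) ≈ 88.85°
zero (s+628): 628 + j500 → |·| = √(628²+500²) = √644384 ≈ 802.74, ∠ = arctan(500/628) ≈ 38.53°
pole (s+2): 2 + j500 → |·| = √(2²+500²) = √250004 ≈ 500, ∠ = arctan(500/2) ≈ 89.77°
pole (s+50): 50 + j500 → |·| = √(50²+500²) = √252500 ≈ 502.49, ∠ = arctan(500/50) ≈ 84.29°
|T| = 200 · 4.0145e+05 / 2.5124e+05 ≈ 319.57
Gain = 20 log₁₀(319.57) ≈ 50.09 dB
∠T = 127.38° − 174.06° = -46.68°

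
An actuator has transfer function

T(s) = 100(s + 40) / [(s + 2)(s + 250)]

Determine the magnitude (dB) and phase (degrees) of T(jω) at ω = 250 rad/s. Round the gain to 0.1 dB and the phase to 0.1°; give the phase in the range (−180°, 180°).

-10.9 dB, -53.6°

At s = jω = j250:
zero (s+40): 40 + j250 → |·| = √(40²+250²) = √64100 ≈ 253.18, ∠ = arctan(250/40) ≈ 80.91°
pole (s+2): 2 + j250 → |·| = √(2²+250²) = √62504 ≈ 250.01, ∠ = arctan(250/2) ≈ 89.54°
pole (s+250): 250 + j250 → |·| = √(250²+250²) = √125000 ≈ 353.55, ∠ = arctan(250/250) ≈ 45.00°
|T| = 100 · 253.18 / 88391 ≈ 0.28643
Gain = 20 log₁₀(0.28643) ≈ -10.86 dB
∠T = 80.91° − 134.54° = -53.63°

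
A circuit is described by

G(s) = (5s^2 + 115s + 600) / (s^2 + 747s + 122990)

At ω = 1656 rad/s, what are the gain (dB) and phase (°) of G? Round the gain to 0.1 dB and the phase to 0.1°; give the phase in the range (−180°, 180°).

Substitute s = j1656:
Numerator: 5(j1656)^2 + 115(j1656) + 600 = -13711080 + j190440
Denominator: (j1656)^2 + 747(j1656) + 122990 = -2619346 + j1237032
|N| = √(13711080² + 190440²) ≈ 1.3712e+07, ∠N ≈ 179.20°
|D| = √(2619346² + 1237032²) ≈ 2.8968e+06, ∠D ≈ 154.72°
|G| = 1.3712e+07 / 2.8968e+06 ≈ 4.7335
Gain = 20 log₁₀(4.7335) ≈ 13.50 dB
∠G = 179.20° − 154.72° = 24.48°

13.5 dB, 24.5°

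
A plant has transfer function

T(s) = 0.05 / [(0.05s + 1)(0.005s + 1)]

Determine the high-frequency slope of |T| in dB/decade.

Each pole contributes −20 dB/decade at high frequency; each zero contributes +20 dB/decade.
Net: 0 zero(s) − 2 pole(s) → -40 dB/decade.

-40 dB/decade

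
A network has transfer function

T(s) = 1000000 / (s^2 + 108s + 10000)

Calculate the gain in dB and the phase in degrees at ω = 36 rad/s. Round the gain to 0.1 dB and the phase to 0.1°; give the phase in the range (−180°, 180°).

At s = jω = j36:
quadratic: (j36)² + 108·j36 + 10000 = 8704 + j3888 → |·| ≈ 9532.9, ∠ ≈ 24.07°
|T| = 1000000 / 9532.9 ≈ 104.9
Gain = 20 log₁₀(104.9) ≈ 40.42 dB
∠T = 0.00° − 24.07° = -24.07°

40.4 dB, -24.1°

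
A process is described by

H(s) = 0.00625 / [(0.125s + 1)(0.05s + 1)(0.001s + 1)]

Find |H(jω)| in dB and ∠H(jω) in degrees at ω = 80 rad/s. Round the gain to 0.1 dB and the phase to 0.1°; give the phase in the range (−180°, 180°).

At ω = 80 rad/s:
pole (1 + j80·0.125) = 1 + j10 → |·| ≈ 10.05, ∠ ≈ 84.29°
pole (1 + j80·0.05) = 1 + j4 → |·| ≈ 4.1231, ∠ ≈ 75.96°
pole (1 + j80·0.001) = 1 + j0.08 → |·| ≈ 1.0032, ∠ ≈ 4.57°
|H| = 0.00625 · 1 / (10.05 · 4.1231 · 1.0032) ≈ 0.00015035
Gain = 20 log₁₀(0.00015035) ≈ -76.46 dB
∠H = (0°) − (84.29° + 75.96° + 4.57°) = -164.82°

-76.5 dB, -164.8°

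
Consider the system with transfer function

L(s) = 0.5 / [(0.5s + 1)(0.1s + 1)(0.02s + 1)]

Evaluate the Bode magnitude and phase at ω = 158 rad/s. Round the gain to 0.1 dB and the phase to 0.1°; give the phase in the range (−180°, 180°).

At ω = 158 rad/s:
pole (1 + j158·0.5) = 1 + j79 → |·| ≈ 79.006, ∠ ≈ 89.27°
pole (1 + j158·0.1) = 1 + j15.8 → |·| ≈ 15.832, ∠ ≈ 86.38°
pole (1 + j158·0.02) = 1 + j3.16 → |·| ≈ 3.3145, ∠ ≈ 72.44°
|L| = 0.5 · 1 / (79.006 · 15.832 · 3.3145) ≈ 0.0001206
Gain = 20 log₁₀(0.0001206) ≈ -78.37 dB
∠L = (0°) − (89.27° + 86.38° + 72.44°) = -248.09° ≡ 111.91° (principal value)

-78.4 dB, 111.9°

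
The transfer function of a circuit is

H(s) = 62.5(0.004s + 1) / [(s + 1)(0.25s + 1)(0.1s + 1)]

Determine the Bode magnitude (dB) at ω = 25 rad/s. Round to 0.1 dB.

At ω = 25 rad/s:
zero (1 + j25·0.004) = 1 + j0.1 → |·| ≈ 1.005, ∠ ≈ 5.71°
pole (1 + j25·1) = 1 + j25 → |·| ≈ 25.02, ∠ ≈ 87.71°
pole (1 + j25·0.25) = 1 + j6.25 → |·| ≈ 6.3295, ∠ ≈ 80.91°
pole (1 + j25·0.1) = 1 + j2.5 → |·| ≈ 2.6926, ∠ ≈ 68.20°
|H| = 62.5 · 1.005 / (25.02 · 6.3295 · 2.6926) ≈ 0.14731
Gain = 20 log₁₀(0.14731) ≈ -16.64 dB

-16.6 dB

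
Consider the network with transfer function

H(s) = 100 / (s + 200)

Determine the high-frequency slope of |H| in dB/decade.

Each pole contributes −20 dB/decade at high frequency; each zero contributes +20 dB/decade.
Net: 0 zero(s) − 1 pole(s) → -20 dB/decade.

-20 dB/decade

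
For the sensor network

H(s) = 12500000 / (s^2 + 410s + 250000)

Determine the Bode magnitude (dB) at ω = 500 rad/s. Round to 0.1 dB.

35.7 dB

At s = jω = j500:
quadratic: (j500)² + 410·j500 + 250000 = 0 + j205000 → |·| ≈ 2.05e+05, ∠ ≈ 90.00°
|H| = 12500000 / 2.05e+05 ≈ 60.976
Gain = 20 log₁₀(60.976) ≈ 35.70 dB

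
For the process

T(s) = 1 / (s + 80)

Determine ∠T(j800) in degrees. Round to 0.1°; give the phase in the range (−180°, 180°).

At s = jω = j800:
pole (s+80): 80 + j800 → |·| = √(80²+800²) = √646400 ≈ 803.99, ∠ = arctan(800/80) ≈ 84.29°
∠T = 0.00° − 84.29° = -84.29°

-84.3°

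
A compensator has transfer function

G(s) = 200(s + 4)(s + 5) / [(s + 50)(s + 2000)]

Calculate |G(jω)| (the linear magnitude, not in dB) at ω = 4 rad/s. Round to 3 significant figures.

0.0722

At s = jω = j4:
zero (s+4): 4 + j4 → |·| = √(4²+4²) = √32 ≈ 5.6569, ∠ = arctan(4/4) ≈ 45.00°
zero (s+5): 5 + j4 → |·| = √(5²+4²) = √41 ≈ 6.4031, ∠ = arctan(4/5) ≈ 38.66°
pole (s+50): 50 + j4 → |·| = √(50²+4²) = √2516 ≈ 50.16, ∠ = arctan(4/50) ≈ 4.57°
pole (s+2000): 2000 + j4 → |·| = √(2000²+4²) = √4000016 ≈ 2000, ∠ = arctan(4/2000) ≈ 0.11°
|G| = 200 · 36.222 / 1.0032e+05 ≈ 0.072213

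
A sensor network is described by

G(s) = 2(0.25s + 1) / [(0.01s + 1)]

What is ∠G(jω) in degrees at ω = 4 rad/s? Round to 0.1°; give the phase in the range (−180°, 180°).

At ω = 4 rad/s:
zero (1 + j4·0.25) = 1 + j1 → |·| ≈ 1.4142, ∠ ≈ 45.00°
pole (1 + j4·0.01) = 1 + j0.04 → |·| ≈ 1.0008, ∠ ≈ 2.29°
∠G = (45.00°) − (2.29°) = 42.71°

42.7°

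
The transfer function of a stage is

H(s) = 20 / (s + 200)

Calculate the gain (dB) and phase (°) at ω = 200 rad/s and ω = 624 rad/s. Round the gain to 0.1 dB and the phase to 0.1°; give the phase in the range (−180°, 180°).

ω = 200: -23.0 dB, -45.0°; ω = 624: -30.3 dB, -72.2°

Substitute s = j200:
Numerator: 20 = 20 + j0
Denominator: (j200) + 200 = 200 + j200
|N| = √(20² + 0²) ≈ 20, ∠N ≈ 0.00°
|D| = √(200² + 200²) ≈ 282.84, ∠D ≈ 45.00°
|H| = 20 / 282.84 ≈ 0.070711
Gain = 20 log₁₀(0.070711) ≈ -23.01 dB
∠H = 0.00° − 45.00° = -45.00°

Substitute s = j624:
Numerator: 20 = 20 + j0
Denominator: (j624) + 200 = 200 + j624
|N| = √(20² + 0²) ≈ 20, ∠N ≈ 0.00°
|D| = √(200² + 624²) ≈ 655.27, ∠D ≈ 72.23°
|H| = 20 / 655.27 ≈ 0.030522
Gain = 20 log₁₀(0.030522) ≈ -30.31 dB
∠H = 0.00° − 72.23° = -72.23°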